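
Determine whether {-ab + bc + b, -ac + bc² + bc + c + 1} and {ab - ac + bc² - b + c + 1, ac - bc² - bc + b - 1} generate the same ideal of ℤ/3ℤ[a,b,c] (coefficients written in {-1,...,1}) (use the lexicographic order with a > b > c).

No, the ideals differ.

For a fixed monomial order, each ideal has a unique reduced Gröbner basis; comparing bases decides equality.
Buchberger on the first generating set:
f_1 = -ab + bc + b, LT = ab.
f_2 = -ac + bc² + bc + c + 1, LT = ac.

S(f_1,f_2): lcm = abc. S = b²c² + b²c - bc² + b.
  leading term b²c²: no divisor's leading term divides it; move b²c² to the remainder.
  leading term b²c: no divisor's leading term divides it; move b²c to the remainder.
  leading term bc²: no divisor's leading term divides it; move -bc² to the remainder.
  leading term b: no divisor's leading term divides it; move b to the remainder.
  remainder b²c² + b²c - bc² + b ≠ 0; add g_3 = b²c² + b²c - bc² + b to the basis.

S(f_1,g_3): lcm = ab²c². S = -ab²c + abc² - ab - b²c³ - b²c².
  leading term ab²c: subtract (bc)·f_1 from -ab²c + abc² - ab - b²c³ - b²c² → abc² - ab - b²c³ + b²c² - b²c
  leading term abc²: subtract (-c²)·f_1 from abc² - ab - b²c³ + b²c² - b²c → -ab - b²c³ + b²c² - b²c + bc³ + bc²
  leading term ab: subtract (1)·f_1 from -ab - b²c³ + b²c² - b²c + bc³ + bc² → -b²c³ + b²c² - b²c + bc³ + bc² - bc - b
  leading term b²c³: subtract (-c)·g_3 from -b²c³ + b²c² - b²c + bc³ + bc² - bc - b → -b²c² - b²c + bc² - b
  leading term b²c²: subtract (-1)·g_3 from -b²c² - b²c + bc² - b → 0
  remainder 0.

S(f_2,g_3): lcm = ab²c². S = -ab²c + abc² - ab - b³c³ - b³c² - b²c² - b²c.
  leading term ab²c: subtract (bc)·f_1 from -ab²c + abc² - ab - b³c³ - b³c² - b²c² - b²c → abc² - ab - b³c³ - b³c² + b²c² + b²c
  leading term abc²: subtract (-c²)·f_1 from abc² - ab - b³c³ - b³c² + b²c² + b²c → -ab - b³c³ - b³c² + b²c² + b²c + bc³ + bc²
  leading term ab: subtract (1)·f_1 from -ab - b³c³ - b³c² + b²c² + b²c + bc³ + bc² → -b³c³ - b³c² + b²c² + b²c + bc³ + bc² - bc - b
  leading term b³c³: subtract (-bc)·g_3 from -b³c³ - b³c² + b²c² + b²c + bc³ + bc² - bc - b → -b²c³ + b²c² - b²c + bc³ + bc² - bc - b
  leading term b²c³: subtract (-c)·g_3 from -b²c³ + b²c² - b²c + bc³ + bc² - bc - b → -b²c² - b²c + bc² - b
  leading term b²c²: subtract (-1)·g_3 from -b²c² - b²c + bc² - b → 0
  remainder 0.

Every S-polynomial of the final basis reduces to 0, so we have a Gröbner basis.
Inter-reduce: drop elements whose leading term is divisible by another's, tail-reduce, and make monic.
Reduced Gröbner basis: {ab - bc - b, ac - bc² - bc - c - 1, b²c² + b²c - bc² + b}.

Buchberger on the second generating set:
h_1 = ab - ac + bc² - b + c + 1, LT = ab.
h_2 = ac - bc² - bc + b - 1, LT = ac.

S(h_1,h_2): lcm = abc. S = -ac² + b²c² + b²c - b² + bc³ - bc + b + c² + c.
  leading term ac²: subtract (-c)·h_2 from -ac² + b²c² + b²c - b² + bc³ - bc + b + c² + c → b²c² + b²c - b² - bc² + b + c²
  leading term b²c²: no divisor's leading term divides it; move b²c² to the remainder.
  leading term b²c: no divisor's leading term divides it; move b²c to the remainder.
  leading term b²: no divisor's leading term divides it; move -b² to the remainder.
  leading term bc²: no divisor's leading term divides it; move -bc² to the remainder.
  leading term b: no divisor's leading term divides it; move b to the remainder.
  leading term c²: no divisor's leading term divides it; move c² to the remainder.
  remainder b²c² + b²c - b² - bc² + b + c² ≠ 0; add k_3 = b²c² + b²c - b² - bc² + b + c² to the basis.

S(h_1,k_3): lcm = ab²c². S = -ab²c + ab² - abc³ + abc² - ab - ac² + b²c⁴ - b²c² + bc³ + bc².
  leading term ab²c: subtract (-bc)·h_1 from -ab²c + ab² - abc³ + abc² - ab - ac² + b²c⁴ - b²c² + bc³ + bc² → ab² - abc³ - ab - ac² + b²c⁴ + b²c³ - b²c² - b²c + bc³ - bc² + bc
  leading term ab²: subtract (b)·h_1 from ab² - abc³ - ab - ac² + b²c⁴ + b²c³ - b²c² - b²c + bc³ - bc² + bc → -abc³ + abc - ab - ac² + b²c⁴ + b²c³ + b²c² - b²c + b² + bc³ - bc² - b
  leading term abc³: subtract (-c³)·h_1 from -abc³ + abc - ab - ac² + b²c⁴ + b²c³ + b²c² - b²c + b² + bc³ - bc² - b → abc - ab - ac⁴ - ac² + b²c⁴ + b²c³ + b²c² - b²c + b² + bc⁵ - bc² - b + c⁴ + c³
  leading term abc: subtract (c)·h_1 from abc - ab - ac⁴ - ac² + b²c⁴ + b²c³ + b²c² - b²c + b² + bc⁵ - bc² - b + c⁴ + c³ → -ab - ac⁴ + b²c⁴ + b²c³ + b²c² - b²c + b² + bc⁵ - bc³ - bc² + bc - b + c⁴ + c³ - c² - c
  leading term ab: subtract (-1)·h_1 from -ab - ac⁴ + b²c⁴ + b²c³ + b²c² - b²c + b² + bc⁵ - bc³ - bc² + bc - b + c⁴ + c³ - c² - c → -ac⁴ - ac + b²c⁴ + b²c³ + b²c² - b²c + b² + bc⁵ - bc³ + bc + b + c⁴ + c³ - c² + 1
  leading term ac⁴: subtract (-c³)·h_2 from -ac⁴ - ac + b²c⁴ + b²c³ + b²c² - b²c + b² + bc⁵ - bc³ + bc + b + c⁴ + c³ - c² + 1 → -ac + b²c⁴ + b²c³ + b²c² - b²c + b² - bc⁴ + bc + b + c⁴ - c² + 1
  leading term ac: subtract (-1)·h_2 from -ac + b²c⁴ + b²c³ + b²c² - b²c + b² - bc⁴ + bc + b + c⁴ - c² + 1 → b²c⁴ + b²c³ + b²c² - b²c + b² - bc⁴ - bc² - b + c⁴ - c²
  leading term b²c⁴: subtract (c²)·k_3 from b²c⁴ + b²c³ + b²c² - b²c + b² - bc⁴ - bc² - b + c⁴ - c² → -b²c² - b²c + b² + bc² - b - c²
  leading term b²c²: subtract (-1)·k_3 from -b²c² - b²c + b² + bc² - b - c² → 0
  remainder 0.

S(h_2,k_3): lcm = ab²c². S = -ab²c + ab² + abc² - ab - ac² - b³c³ - b³c² + b³c - b²c.
  leading term ab²c: subtract (-bc)·h_1 from -ab²c + ab² + abc² - ab - ac² - b³c³ - b³c² + b³c - b²c → ab² - ab - ac² - b³c³ - b³c² + b³c + b²c³ + b²c + bc² + bc
  leading term ab²: subtract (b)·h_1 from ab² - ab - ac² - b³c³ - b³c² + b³c + b²c³ + b²c + bc² + bc → abc - ab - ac² - b³c³ - b³c² + b³c + b²c³ - b²c² + b²c + b² + bc² - b
  leading term abc: subtract (c)·h_1 from abc - ab - ac² - b³c³ - b³c² + b³c + b²c³ - b²c² + b²c + b² + bc² - b → -ab - b³c³ - b³c² + b³c + b²c³ - b²c² + b²c + b² - bc³ + bc² + bc - b - c² - c
  leading term ab: subtract (-1)·h_1 from -ab - b³c³ - b³c² + b³c + b²c³ - b²c² + b²c + b² - bc³ + bc² + bc - b - c² - c → -ac - b³c³ - b³c² + b³c + b²c³ - b²c² + b²c + b² - bc³ - bc² + bc + b - c² + 1
  leading term ac: subtract (-1)·h_2 from -ac - b³c³ - b³c² + b³c + b²c³ - b²c² + b²c + b² - bc³ - bc² + bc + b - c² + 1 → -b³c³ - b³c² + b³c + b²c³ - b²c² + b²c + b² - bc³ + bc² - b - c²
  leading term b³c³: subtract (-bc)·k_3 from -b³c³ - b³c² + b³c + b²c³ - b²c² + b²c + b² - bc³ + bc² - b - c² → -b²c² - b²c + b² + bc² - b - c²
  leading term b²c²: subtract (-1)·k_3 from -b²c² - b²c + b² + bc² - b - c² → 0
  remainder 0.

Every S-polynomial of the final basis reduces to 0, so we have a Gröbner basis.
Inter-reduce: drop elements whose leading term is divisible by another's, tail-reduce, and make monic.
Reduced Gröbner basis: {ab - bc + c, ac - bc² - bc + b - 1, b²c² + b²c - b² - bc² + b + c²}.

These differ, so the ideals are not equal.
The same test decides containment: I ⊆ J iff every generator of I reduces to 0 modulo a Gröbner basis of J.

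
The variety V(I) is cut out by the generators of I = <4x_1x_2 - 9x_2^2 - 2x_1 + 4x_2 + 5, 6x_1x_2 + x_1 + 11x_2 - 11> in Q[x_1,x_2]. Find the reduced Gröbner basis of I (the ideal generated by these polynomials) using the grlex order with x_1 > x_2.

G = {x_1^2 - 93/32x_1 + 231/32x_2 - 231/32, x_1x_2 + 1/6x_1 + 11/6x_2 - 11/6, x_2^2 + 8/27x_1 + 10/27x_2 - 37/27}

This is the nonlinear analogue of row-reducing a linear system.

f_1 = 4x_1x_2 - 9x_2^2 - 2x_1 + 4x_2 + 5, LT = x_1x_2.
f_2 = 6x_1x_2 + x_1 + 11x_2 - 11, LT = x_1x_2.

S(f_1,f_2): lcm = x_1x_2. S = -9/4x_2^2 - 2/3x_1 - 5/6x_2 + 37/12.
  reduce S modulo (f_1, f_2):
  remainder -9/4x_2^2 - 2/3x_1 - 5/6x_2 + 37/12 ≠ 0; add g_3 = -9/4x_2^2 - 2/3x_1 - 5/6x_2 + 37/12 to the basis.

S(f_1,g_3): lcm = x_1x_2^2. S = -9/4x_2^3 - 8/27x_1^2 - 47/54x_1x_2 + x_2^2 + 37/27x_1 + 5/4x_2.
  reduce S modulo (f_1, f_2, g_3):
  remainder -8/27x_1^2 + 31/36x_1 - 77/36x_2 + 77/36 ≠ 0; add g_4 = -8/27x_1^2 + 31/36x_1 - 77/36x_2 + 77/36 to the basis.

The other S-polynomials (S(f_2,g_3), S(f_1,g_4), S(f_2,g_4), S(g_3,g_4)) all reduce to 0 modulo the current basis, so we have a Gröbner basis.
Inter-reduce: drop elements whose leading term is divisible by another's, tail-reduce, and make monic.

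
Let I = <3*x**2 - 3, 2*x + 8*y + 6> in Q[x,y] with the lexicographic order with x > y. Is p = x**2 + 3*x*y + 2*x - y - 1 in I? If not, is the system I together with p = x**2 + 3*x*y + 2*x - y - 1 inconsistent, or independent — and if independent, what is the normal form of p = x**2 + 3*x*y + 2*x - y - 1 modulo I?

First compute the reduced Gröbner basis of I by Buchberger's algorithm.
f_1 = 3*x**2 - 3, LT = x**2.
f_2 = 2*x + 8*y + 6, LT = x.

S(f_1,f_2): lcm = x**2. S = -4*x*y - 3*x - 1.
  leading term x*y: subtract (-2*y)·f_2 from -4*x*y - 3*x - 1 → -3*x + 16*y**2 + 12*y - 1
  leading term x: subtract (-3/2)·f_2 from -3*x + 16*y**2 + 12*y - 1 → 16*y**2 + 24*y + 8
  leading term y**2: no divisor's leading term divides it; move 16*y**2 to the remainder.
  leading term y: no divisor's leading term divides it; move 24*y to the remainder.
  leading term 1: no divisor's leading term divides it; move 8 to the remainder.
  remainder 16*y**2 + 24*y + 8 ≠ 0; add h_3 = 16*y**2 + 24*y + 8 to the basis.

S(f_1,h_3): leading monomials are coprime, so the S-polynomial reduces to 0 (Buchberger's first criterion).
S(f_2,h_3): leading monomials are coprime, so the S-polynomial reduces to 0 (Buchberger's first criterion).
Every S-polynomial of the final basis reduces to 0, so we have a Gröbner basis.
Inter-reduce: drop elements whose leading term is divisible by another's, tail-reduce, and make monic.
Reduced Gröbner basis: {x + 4*y + 3, y**2 + 3/2*y + 1/2}.
Label its elements g_1 = x + 4*y + 3, g_2 = y**2 + 3/2*y + 1/2.

Reduce p = x**2 + 3*x*y + 2*x - y - 1 modulo G:
  leading term x**2: subtract (x)·g_1 from x**2 + 3*x*y + 2*x - y - 1 → -x*y - x - y - 1
  leading term x*y: subtract (-y)·g_1 from -x*y - x - y - 1 → -x + 4*y**2 + 2*y - 1
  leading term x: subtract (-1)·g_1 from -x + 4*y**2 + 2*y - 1 → 4*y**2 + 6*y + 2
  leading term y**2: subtract (4)·g_2 from 4*y**2 + 6*y + 2 → 0
  normal form = 0.
Since the normal form is 0, p ∈ I.

Ideal membership is decidable via reduction modulo a Gröbner basis.

x**2 + 3*x*y + 2*x - y - 1 lies in I (it reduces to 0).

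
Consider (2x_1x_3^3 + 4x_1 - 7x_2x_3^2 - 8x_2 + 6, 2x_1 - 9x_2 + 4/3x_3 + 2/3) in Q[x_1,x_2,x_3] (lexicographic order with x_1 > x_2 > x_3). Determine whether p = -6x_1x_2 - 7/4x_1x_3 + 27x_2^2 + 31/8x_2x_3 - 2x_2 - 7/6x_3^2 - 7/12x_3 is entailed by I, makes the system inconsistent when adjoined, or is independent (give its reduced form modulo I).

-6x_1x_2 - 7/4x_1x_3 + 27x_2^2 + 31/8x_2x_3 - 2x_2 - 7/6x_3^2 - 7/12x_3 lies in I (it reduces to 0).

First compute the reduced Gröbner basis of I by Buchberger's algorithm.
f_1 = 2x_1x_3^3 + 4x_1 - 7x_2x_3^2 - 8x_2 + 6, LT = x_1x_3^3.
f_2 = 2x_1 - 9x_2 + 4/3x_3 + 2/3, LT = x_1.

S(f_1,f_2): lcm = x_1x_3^3. S = 2x_1 + 9/2x_2x_3^3 - 7/2x_2x_3^2 - 4x_2 - 2/3x_3^4 - 1/3x_3^3 + 3.
  reduce S modulo (f_1, f_2):
  remainder 9/2x_2x_3^3 - 7/2x_2x_3^2 + 5x_2 - 2/3x_3^4 - 1/3x_3^3 - 4/3x_3 + 7/3 ≠ 0; add h_3 = 9/2x_2x_3^3 - 7/2x_2x_3^2 + 5x_2 - 2/3x_3^4 - 1/3x_3^3 - 4/3x_3 + 7/3 to the basis.

The other S-polynomials (S(f_1,h_3), S(f_2,h_3)) all reduce to 0 modulo the current basis, so we have a Gröbner basis.
Inter-reduce: drop elements whose leading term is divisible by another's, tail-reduce, and make monic.
Reduced Gröbner basis: {x_1 - 9/2x_2 + 2/3x_3 + 1/3, x_2x_3^3 - 7/9x_2x_3^2 + 10/9x_2 - 4/27x_3^4 - 2/27x_3^3 - 8/27x_3 + 14/27}.
Label its elements g_1 = x_1 - 9/2x_2 + 2/3x_3 + 1/3, g_2 = x_2x_3^3 - 7/9x_2x_3^2 + 10/9x_2 - 4/27x_3^4 - 2/27x_3^3 - 8/27x_3 + 14/27.

Reduce p = -6x_1x_2 - 7/4x_1x_3 + 27x_2^2 + 31/8x_2x_3 - 2x_2 - 7/6x_3^2 - 7/12x_3 modulo G:
  leading term x_1x_2: subtract (-6x_2)·g_1 from -6x_1x_2 - 7/4x_1x_3 + 27x_2^2 + 31/8x_2x_3 - 2x_2 - 7/6x_3^2 - 7/12x_3 → -7/4x_1x_3 + 63/8x_2x_3 - 7/6x_3^2 - 7/12x_3
  leading term x_1x_3: subtract (-7/4x_3)·g_1 from -7/4x_1x_3 + 63/8x_2x_3 - 7/6x_3^2 - 7/12x_3 → 0
  normal form = 0.
Since the normal form is 0, p ∈ I.

The remainder on division by a Gröbner basis is unique — it is the normal form.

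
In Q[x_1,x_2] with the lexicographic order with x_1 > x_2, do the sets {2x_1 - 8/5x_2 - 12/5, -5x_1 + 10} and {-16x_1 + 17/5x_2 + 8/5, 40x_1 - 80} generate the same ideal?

No, the ideals differ.

Two ideals are equal iff their reduced Gröbner bases coincide (the reduced basis is unique for a fixed ordering).
Buchberger on the first generating set:
f_1 = 2x_1 - 8/5x_2 - 12/5, LT = x_1.
f_2 = -5x_1 + 10, LT = x_1.

S(f_1,f_2): lcm = x_1. S = -4/5x_2 + 4/5.
  reduce S modulo (f_1, f_2):
  remainder -4/5x_2 + 4/5 ≠ 0; add g_3 = -4/5x_2 + 4/5 to the basis.

The other S-polynomials (S(f_1,g_3), S(f_2,g_3)) all reduce to 0 modulo the current basis, so we have a Gröbner basis.
Inter-reduce: drop elements whose leading term is divisible by another's, tail-reduce, and make monic.
Reduced Gröbner basis: {x_1 - 2, x_2 - 1}.

Buchberger on the second generating set:
h_1 = -16x_1 + 17/5x_2 + 8/5, LT = x_1.
h_2 = 40x_1 - 80, LT = x_1.

S(h_1,h_2): lcm = x_1. S = -17/80x_2 + 19/10.
  reduce S modulo (h_1, h_2):
  remainder -17/80x_2 + 19/10 ≠ 0; add k_3 = -17/80x_2 + 19/10 to the basis.

The other S-polynomials (S(h_1,k_3), S(h_2,k_3)) all reduce to 0 modulo the current basis, so we have a Gröbner basis.
Inter-reduce: drop elements whose leading term is divisible by another's, tail-reduce, and make monic.
Reduced Gröbner basis: {x_1 - 2, x_2 - 152/17}.

These differ, so the ideals are not equal.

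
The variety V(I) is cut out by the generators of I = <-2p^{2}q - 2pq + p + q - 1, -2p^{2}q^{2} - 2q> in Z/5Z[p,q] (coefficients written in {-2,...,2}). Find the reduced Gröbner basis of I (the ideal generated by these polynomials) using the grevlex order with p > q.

f_1 = -2p^{2}q - 2pq + p + q - 1, LT = p^{2}q.
f_2 = -2p^{2}q^{2} - 2q, LT = p^{2}q^{2}.

S(f_1,f_2): lcm = p^{2}q^{2}. S = pq^{2} + 2pq + 2q^{2} + 2q.
  reduce S modulo (f_1, f_2):
  remainder pq^{2} + 2pq + 2q^{2} + 2q ≠ 0; add g_3 = pq^{2} + 2pq + 2q^{2} + 2q to the basis.

S(f_1,g_3): lcm = p^{2}q^{2}. S = -2p^{2}q - pq^{2} + 2q^{2} - 2q.
  reduce S modulo (f_1, f_2, g_3):
  remainder -pq - q^{2} - p - q + 1 ≠ 0; add g_4 = -pq - q^{2} - p - q + 1 to the basis.

S(f_1,g_4): lcm = p^{2}q. S = -pq^{2} - p^{2} - 2p + 2q - 2.
  reduce S modulo (f_1, f_2, g_3, g_4):
  remainder -p^{2} + p + 2q ≠ 0; add g_5 = -p^{2} + p + 2q to the basis.

S(f_2,g_4): lcm = p^{2}q^{2}. S = -pq^{3} - p^{2}q - pq^{2} + pq + q.
  reduce S modulo (f_1, f_2, g_3, g_4, g_5):
  remainder 2q^{3} + 2p + q - 2 ≠ 0; add g_6 = 2q^{3} + 2p + q - 2 to the basis.

The other S-polynomials (S(f_2,g_3), S(g_3,g_4), S(f_1,g_5), S(f_2,g_5), S(g_3,g_5), S(g_4,g_5), S(f_1,g_6), S(f_2,g_6), S(g_3,g_6), S(g_4,g_6), S(g_5,g_6)) all reduce to 0 modulo the current basis, so we have a Gröbner basis.
Inter-reduce: drop elements whose leading term is divisible by another's, tail-reduce, and make monic.

G = {q^{3} + p - 2q - 1, p^{2} - p - 2q, pq + q^{2} + p + q - 1}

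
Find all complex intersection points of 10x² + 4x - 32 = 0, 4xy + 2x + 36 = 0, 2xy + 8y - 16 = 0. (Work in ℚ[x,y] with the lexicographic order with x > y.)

Compute a lex Gröbner basis by Buchberger's algorithm.
f_1 = 10x² + 4x - 32, LT = x².
f_2 = 4xy + 2x + 36, LT = xy.
f_3 = 2xy + 8y - 16, LT = xy.

S(f_1,f_2): lcm = x²y. S = -½x² + ⅖xy - 9x - 16/5y.
  reduce S modulo (f_1, f_2, f_3):
  remainder -9x - 16/5y - 26/5 ≠ 0; add h_4 = -9x - 16/5y - 26/5 to the basis.

S(f_1,f_3): lcm = x²y. S = -18/5xy + 8x - 16/5y.
  reduce S modulo (f_1, f_2, f_3, h_4):
  remainder -1504/225y + 6016/225 ≠ 0; add h_5 = -1504/225y + 6016/225 to the basis.

The other S-polynomials (S(f_2,f_3), S(f_1,h_4), S(f_2,h_4), S(f_3,h_4), S(f_1,h_5), S(f_2,h_5), S(f_3,h_5), S(h_4,h_5)) all reduce to 0 modulo the current basis, so we have a Gröbner basis.
Inter-reduce: drop elements whose leading term is divisible by another's, tail-reduce, and make monic.
Reduced Gröbner basis: {x + 2, y - 4}.

Since the basis is lex-ordered, y - 4 is univariate in y. Its roots are {4}. Back-substituting each root into the other basis elements fixes the other coordinates.
  y = 4: the earlier basis element becomes x + 2 = 0, giving x = -2 — point (-2, 4).

{(-2, 4)}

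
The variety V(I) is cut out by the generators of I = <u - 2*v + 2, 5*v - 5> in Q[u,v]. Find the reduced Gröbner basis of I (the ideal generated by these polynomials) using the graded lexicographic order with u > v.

This is the nonlinear analogue of row-reducing a linear system.

f_1 = u - 2*v + 2, LT = u.
f_2 = 5*v - 5, LT = v.

The S-polynomials (S(f_1,f_2)) all reduce to 0 modulo the current basis, so we have a Gröbner basis.

G = {u, v - 1}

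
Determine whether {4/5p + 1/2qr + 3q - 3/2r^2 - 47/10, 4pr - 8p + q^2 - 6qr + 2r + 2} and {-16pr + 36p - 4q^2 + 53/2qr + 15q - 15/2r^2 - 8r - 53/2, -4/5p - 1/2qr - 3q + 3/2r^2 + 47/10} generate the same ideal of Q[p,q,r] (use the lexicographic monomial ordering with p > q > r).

No, the ideals differ.

For a fixed monomial order, each ideal has a unique reduced Gröbner basis; comparing bases decides equality.
Buchberger on the first generating set:
f_1 = 4/5p + 1/2qr + 3q - 3/2r^2 - 47/10, LT = p.
f_2 = 4pr - 8p + q^2 - 6qr + 2r + 2, LT = pr.

S(f_1,f_2): lcm = pr. S = 2p - 1/4q^2 + 5/8qr^2 + 21/4qr - 15/8r^3 - 51/8r - 1/2.
  leading term p: subtract (5/2)·f_1 from 2p - 1/4q^2 + 5/8qr^2 + 21/4qr - 15/8r^3 - 51/8r - 1/2 → -1/4q^2 + 5/8qr^2 + 4qr - 15/2q - 15/8r^3 + 15/4r^2 - 51/8r + 45/4
  leading term q^2: no divisor's leading term divides it; move -1/4q^2 to the remainder.
  leading term qr^2: no divisor's leading term divides it; move 5/8qr^2 to the remainder.
  leading term qr: no divisor's leading term divides it; move 4qr to the remainder.
  leading term q: no divisor's leading term divides it; move -15/2q to the remainder.
  leading term r^3: no divisor's leading term divides it; move -15/8r^3 to the remainder.
  leading term r^2: no divisor's leading term divides it; move 15/4r^2 to the remainder.
  leading term r: no divisor's leading term divides it; move -51/8r to the remainder.
  leading term 1: no divisor's leading term divides it; move 45/4 to the remainder.
  remainder -1/4q^2 + 5/8qr^2 + 4qr - 15/2q - 15/8r^3 + 15/4r^2 - 51/8r + 45/4 ≠ 0; add g_3 = -1/4q^2 + 5/8qr^2 + 4qr - 15/2q - 15/8r^3 + 15/4r^2 - 51/8r + 45/4 to the basis.

The other S-polynomials (S(f_1,g_3), S(f_2,g_3)) all reduce to 0 modulo the current basis, so we have a Gröbner basis.
Inter-reduce: drop elements whose leading term is divisible by another's, tail-reduce, and make monic.
Reduced Gröbner basis: {p + 5/8qr + 15/4q - 15/8r^2 - 47/8, q^2 - 5/2qr^2 - 16qr + 30q + 15/2r^3 - 15r^2 + 51/2r - 45}.

Buchberger on the second generating set:
h_1 = -16pr + 36p - 4q^2 + 53/2qr + 15q - 15/2r^2 - 8r - 53/2, LT = pr.
h_2 = -4/5p - 1/2qr - 3q + 3/2r^2 + 47/10, LT = p.

S(h_1,h_2): lcm = pr. S = -9/4p + 1/4q^2 - 5/8qr^2 - 173/32qr - 15/16q + 15/8r^3 + 15/32r^2 + 51/8r + 53/32.
  leading term p: subtract (45/16)·h_2 from -9/4p + 1/4q^2 - 5/8qr^2 - 173/32qr - 15/16q + 15/8r^3 + 15/32r^2 + 51/8r + 53/32 → 1/4q^2 - 5/8qr^2 - 4qr + 15/2q + 15/8r^3 - 15/4r^2 + 51/8r - 185/16
  leading term q^2: no divisor's leading term divides it; move 1/4q^2 to the remainder.
  leading term qr^2: no divisor's leading term divides it; move -5/8qr^2 to the remainder.
  leading term qr: no divisor's leading term divides it; move -4qr to the remainder.
  leading term q: no divisor's leading term divides it; move 15/2q to the remainder.
  leading term r^3: no divisor's leading term divides it; move 15/8r^3 to the remainder.
  leading term r^2: no divisor's leading term divides it; move -15/4r^2 to the remainder.
  leading term r: no divisor's leading term divides it; move 51/8r to the remainder.
  leading term 1: no divisor's leading term divides it; move -185/16 to the remainder.
  remainder 1/4q^2 - 5/8qr^2 - 4qr + 15/2q + 15/8r^3 - 15/4r^2 + 51/8r - 185/16 ≠ 0; add k_3 = 1/4q^2 - 5/8qr^2 - 4qr + 15/2q + 15/8r^3 - 15/4r^2 + 51/8r - 185/16 to the basis.

The other S-polynomials (S(h_1,k_3), S(h_2,k_3)) all reduce to 0 modulo the current basis, so we have a Gröbner basis.
Inter-reduce: drop elements whose leading term is divisible by another's, tail-reduce, and make monic.
Reduced Gröbner basis: {p + 5/8qr + 15/4q - 15/8r^2 - 47/8, q^2 - 5/2qr^2 - 16qr + 30q + 15/2r^3 - 15r^2 + 51/2r - 185/4}.

The bases are distinct; the ideals are different.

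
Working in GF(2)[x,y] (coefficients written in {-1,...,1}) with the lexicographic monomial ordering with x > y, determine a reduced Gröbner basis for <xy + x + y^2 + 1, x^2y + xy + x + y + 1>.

Buchberger's algorithm terminates because the ascending chain of leading-term ideals stabilizes.

f_1 = xy + x + y^2 + 1, LT = xy.
f_2 = x^2y + xy + x + y + 1, LT = x^2y.

S(f_1,f_2): lcm = x^2y. S = x^2 + xy^2 + xy + y + 1.
  leading term x^2: no divisor's leading term divides it; move x^2 to the remainder.
  leading term xy^2: subtract (y)·f_1 from xy^2 + xy + y + 1 → y^3 + 1
  leading term y^3: no divisor's leading term divides it; move y^3 to the remainder.
  leading term 1: no divisor's leading term divides it; move 1 to the remainder.
  remainder x^2 + y^3 + 1 ≠ 0; add g_3 = x^2 + y^3 + 1 to the basis.

S(f_1,g_3): lcm = x^2y. S = x^2 + xy^2 + x + y^4 + y.
  leading term x^2: subtract (1)·g_3 from x^2 + xy^2 + x + y^4 + y → xy^2 + x + y^4 + y^3 + y + 1
  leading term xy^2: subtract (y)·f_1 from xy^2 + x + y^4 + y^3 + y + 1 → xy + x + y^4 + 1
  leading term xy: subtract (1)·f_1 from xy + x + y^4 + 1 → y^4 + y^2
  leading term y^4: no divisor's leading term divides it; move y^4 to the remainder.
  leading term y^2: no divisor's leading term divides it; move y^2 to the remainder.
  remainder y^4 + y^2 ≠ 0; add g_4 = y^4 + y^2 to the basis.

The other S-polynomials (S(f_2,g_3), S(f_1,g_4), S(f_2,g_4), S(g_3,g_4)) all reduce to 0 modulo the current basis, so we have a Gröbner basis.
Inter-reduce: drop elements whose leading term is divisible by another's, tail-reduce, and make monic.

G = {x^2 + y^3 + 1, xy + x + y^2 + 1, y^4 + y^2}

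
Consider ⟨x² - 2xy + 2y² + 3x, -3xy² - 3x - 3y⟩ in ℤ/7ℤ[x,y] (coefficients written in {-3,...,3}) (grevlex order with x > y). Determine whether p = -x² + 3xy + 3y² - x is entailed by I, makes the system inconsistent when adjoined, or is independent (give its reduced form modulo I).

First compute the reduced Gröbner basis of I by Buchberger's algorithm.
f_1 = x² - 2xy + 2y² + 3x, LT = x².
f_2 = -3xy² - 3x - 3y, LT = xy².

S(f_1,f_2): lcm = x²y². S = -2xy³ + 2y⁴ + 3xy² - x² - xy.
  leading term xy³: subtract (3y)·f_2 from -2xy³ + 2y⁴ + 3xy² - x² - xy → 2y⁴ + 3xy² - x² + xy + 2y²
  leading term y⁴: no divisor's leading term divides it; move 2y⁴ to the remainder.
  leading term xy²: subtract (-1)·f_2 from 3xy² - x² + xy + 2y² → -x² + xy + 2y² - 3x - 3y
  leading term x²: subtract (-1)·f_1 from -x² + xy + 2y² - 3x - 3y → -xy - 3y² - 3y
  leading term xy: no divisor's leading term divides it; move -xy to the remainder.
  leading term y²: no divisor's leading term divides it; move -3y² to the remainder.
  leading term y: no divisor's leading term divides it; move -3y to the remainder.
  remainder 2y⁴ - xy - 3y² - 3y ≠ 0; add h_3 = 2y⁴ - xy - 3y² - 3y to the basis.

The other S-polynomials (S(f_1,h_3), S(f_2,h_3)) all reduce to 0 modulo the current basis, so we have a Gröbner basis.
Inter-reduce: drop elements whose leading term is divisible by another's, tail-reduce, and make monic.
Reduced Gröbner basis: {y⁴ + 3xy + 2y² + 2y, xy² + x + y, x² - 2xy + 2y² + 3x}.
Label its elements g_1 = y⁴ + 3xy + 2y² + 2y, g_2 = xy² + x + y, g_3 = x² - 2xy + 2y² + 3x.

Reduce p = -x² + 3xy + 3y² - x modulo G:
  leading term x²: subtract (-1)·g_3 from -x² + 3xy + 3y² - x → xy - 2y² + 2x
  leading term xy: no divisor's leading term divides it; move xy to the remainder.
  leading term y²: no divisor's leading term divides it; move -2y² to the remainder.
  leading term x: no divisor's leading term divides it; move 2x to the remainder.
  normal form = xy - 2y² + 2x.
The normal form is nonzero, so p ∉ I. Since p minus its normal form lies in I, I + (p) = I + (r) where r = xy - 2y² + 2x; decide whether this ideal is the whole ring.
Run Buchberger on G together with r (pairs among the g_i already reduce to 0 since G is a Gröbner basis):
g_1 = y⁴ + 3xy + 2y² + 2y, LT = y⁴.
g_2 = xy² + x + y, LT = xy².
g_3 = x² - 2xy + 2y² + 3x, LT = x².
r = xy - 2y² + 2x, LT = xy.

S(g_1,r): lcm = xy⁴. S = 2y⁵ - 2xy³ + 3x²y + 2xy² + 2xy.
  leading term y⁵: subtract (2y)·g_1 from 2y⁵ - 2xy³ + 3x²y + 2xy² + 2xy → -2xy³ + 3x²y + 3xy² + 3y³ + 2xy + 3y²
  leading term xy³: subtract (-2y)·g_2 from -2xy³ + 3x²y + 3xy² + 3y³ + 2xy + 3y² → 3x²y + 3xy² + 3y³ - 3xy - 2y²
  leading term x²y: subtract (3y)·g_3 from 3x²y + 3xy² + 3y³ - 3xy - 2y² → 2xy² - 3y³ + 2xy - 2y²
  leading term xy²: subtract (2)·g_2 from 2xy² - 3y³ + 2xy - 2y² → -3y³ + 2xy - 2y² - 2x - 2y
  leading term y³: no divisor's leading term divides it; move -3y³ to the remainder.
  leading term xy: subtract (2)·r from 2xy - 2y² - 2x - 2y → 2y² + x - 2y
  leading term y²: no divisor's leading term divides it; move 2y² to the remainder.
  leading term x: no divisor's leading term divides it; move x to the remainder.
  leading term y: no divisor's leading term divides it; move -2y to the remainder.
  remainder -3y³ + 2y² + x - 2y ≠ 0; add m_5 = -3y³ + 2y² + x - 2y to the basis.

S(g_2,r): lcm = xy². S = 2y³ - 2xy + x + y.
  leading term y³: subtract (-3)·m_5 from 2y³ - 2xy + x + y → -2xy - y² - 3x + 2y
  leading term xy: subtract (-2)·r from -2xy - y² - 3x + 2y → 2y² + x + 2y
  leading term y²: no divisor's leading term divides it; move 2y² to the remainder.
  leading term x: no divisor's leading term divides it; move x to the remainder.
  leading term y: no divisor's leading term divides it; move 2y to the remainder.
  remainder 2y² + x + 2y ≠ 0; add m_6 = 2y² + x + 2y to the basis.

S(g_1,m_5): lcm = y⁴. S = 3y³ + xy - y² + 2y.
  leading term y³: subtract (-1)·m_5 from 3y³ + xy - y² + 2y → xy + y² + x
  leading term xy: subtract (1)·r from xy + y² + x → 3y² - x
  leading term y²: subtract (-2)·m_6 from 3y² - x → x - 3y
  leading term x: no divisor's leading term divides it; move x to the remainder.
  leading term y: no divisor's leading term divides it; move -3y to the remainder.
  remainder x - 3y ≠ 0; add m_7 = x - 3y to the basis.

The other S-polynomials (S(g_1,g_2), S(g_1,g_3), S(g_2,g_3), S(g_3,r), S(g_2,m_5), S(g_3,m_5), S(r,m_5), S(g_1,m_6), S(g_2,m_6), S(g_3,m_6), S(r,m_6), S(m_5,m_6), S(g_1,m_7), S(g_2,m_7), S(g_3,m_7), S(r,m_7), S(m_5,m_7), S(m_6,m_7)) all reduce to 0 modulo the current basis, so we have a Gröbner basis.
Inter-reduce: drop elements whose leading term is divisible by another's, tail-reduce, and make monic.
Reduced Gröbner basis: {y² - y, x - 3y}.
The reduced Gröbner basis of I + (p) is {y² - y, x - 3y} ≠ {1}, a proper ideal, so the enlarged system stays consistent: p is independent of I, with normal form xy - 2y² + 2x.

-x² + 3xy + 3y² - x is independent of I; its normal form modulo I is xy - 2y² + 2x.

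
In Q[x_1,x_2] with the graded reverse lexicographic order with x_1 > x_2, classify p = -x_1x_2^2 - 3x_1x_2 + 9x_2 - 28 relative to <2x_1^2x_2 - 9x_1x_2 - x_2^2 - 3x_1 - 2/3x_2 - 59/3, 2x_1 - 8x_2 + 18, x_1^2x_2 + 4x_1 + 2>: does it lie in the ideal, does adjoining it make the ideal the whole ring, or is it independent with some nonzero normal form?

First compute the reduced Gröbner basis of I by Buchberger's algorithm.
f_1 = 2x_1^2x_2 - 9x_1x_2 - x_2^2 - 3x_1 - 2/3x_2 - 59/3, LT = x_1^2x_2.
f_2 = 2x_1 - 8x_2 + 18, LT = x_1.
f_3 = x_1^2x_2 + 4x_1 + 2, LT = x_1^2x_2.

S(f_1,f_2): lcm = x_1^2x_2. S = 4x_1x_2^2 - 27/2x_1x_2 - 1/2x_2^2 - 3/2x_1 - 1/3x_2 - 59/6.
  reduce S modulo (f_1, f_2, f_3):
  remainder 16x_2^3 - 181/2x_2^2 + 691/6x_2 + 11/3 ≠ 0; add h_4 = 16x_2^3 - 181/2x_2^2 + 691/6x_2 + 11/3 to the basis.

S(f_1,f_3): lcm = x_1^2x_2. S = -9/2x_1x_2 - 1/2x_2^2 - 11/2x_1 - 1/3x_2 - 71/6.
  reduce S modulo (f_1, f_2, f_3, h_4):
  remainder -37/2x_2^2 + 109/6x_2 + 113/3 ≠ 0; add h_5 = -37/2x_2^2 + 109/6x_2 + 113/3 to the basis.

S(f_3,h_4): lcm = x_1^2x_2^3. S = 181/32x_1^2x_2^2 - 691/96x_1^2x_2 + 4x_1x_2^2 - 11/48x_1^2 + 2x_2^2.
  reduce S modulo (f_1, f_2, f_3, h_4, h_5):
  remainder -11901253/37888x_2 + 11901253/18944 ≠ 0; add h_6 = -11901253/37888x_2 + 11901253/18944 to the basis.

The other S-polynomials (S(f_2,f_3), S(f_1,h_4), S(f_2,h_4), S(f_1,h_5), S(f_2,h_5), S(f_3,h_5), S(h_4,h_5), S(f_1,h_6), S(f_2,h_6), S(f_3,h_6), S(h_4,h_6), S(h_5,h_6)) all reduce to 0 modulo the current basis, so we have a Gröbner basis.
Inter-reduce: drop elements whose leading term is divisible by another's, tail-reduce, and make monic.
Reduced Gröbner basis: {x_1 + 1, x_2 - 2}.
Label its elements g_1 = x_1 + 1, g_2 = x_2 - 2.

Reduce p = -x_1x_2^2 - 3x_1x_2 + 9x_2 - 28 modulo G:
  leading term x_1x_2^2: subtract (-x_2^2)·g_1 from -x_1x_2^2 - 3x_1x_2 + 9x_2 - 28 → -3x_1x_2 + x_2^2 + 9x_2 - 28
  leading term x_1x_2: subtract (-3x_2)·g_1 from -3x_1x_2 + x_2^2 + 9x_2 - 28 → x_2^2 + 12x_2 - 28
  leading term x_2^2: subtract (x_2)·g_2 from x_2^2 + 12x_2 - 28 → 14x_2 - 28
  leading term x_2: subtract (14)·g_2 from 14x_2 - 28 → 0
  normal form = 0.
Since the normal form is 0, p ∈ I.

-x_1x_2^2 - 3x_1x_2 + 9x_2 - 28 lies in I (it reduces to 0).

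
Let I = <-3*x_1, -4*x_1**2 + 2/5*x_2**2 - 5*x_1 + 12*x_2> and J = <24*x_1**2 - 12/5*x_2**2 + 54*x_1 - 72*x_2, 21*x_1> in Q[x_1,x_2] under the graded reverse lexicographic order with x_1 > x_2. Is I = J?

Yes, the ideals are equal.

Equality of ideals is decidable: compute both reduced Gröbner bases (unique for the ordering) and check whether they agree.
Buchberger on the first generating set:
f_1 = -3*x_1, LT = x_1.
f_2 = -4*x_1**2 + 2/5*x_2**2 - 5*x_1 + 12*x_2, LT = x_1**2.

S(f_1,f_2): lcm = x_1**2. S = 1/10*x_2**2 - 5/4*x_1 + 3*x_2.
  leading term x_2**2: no divisor's leading term divides it; move 1/10*x_2**2 to the remainder.
  leading term x_1: subtract (5/12)·f_1 from -5/4*x_1 + 3*x_2 → 3*x_2
  leading term x_2: no divisor's leading term divides it; move 3*x_2 to the remainder.
  remainder 1/10*x_2**2 + 3*x_2 ≠ 0; add g_3 = 1/10*x_2**2 + 3*x_2 to the basis.

The other S-polynomials (S(f_1,g_3), S(f_2,g_3)) all reduce to 0 modulo the current basis, so we have a Gröbner basis.
Inter-reduce: drop elements whose leading term is divisible by another's, tail-reduce, and make monic.
Reduced Gröbner basis: {x_2**2 + 30*x_2, x_1}.

Buchberger on the second generating set:
h_1 = 24*x_1**2 - 12/5*x_2**2 + 54*x_1 - 72*x_2, LT = x_1**2.
h_2 = 21*x_1, LT = x_1.

S(h_1,h_2): lcm = x_1**2. S = -1/10*x_2**2 + 9/4*x_1 - 3*x_2.
  leading term x_2**2: no divisor's leading term divides it; move -1/10*x_2**2 to the remainder.
  leading term x_1: subtract (3/28)·h_2 from 9/4*x_1 - 3*x_2 → -3*x_2
  leading term x_2: no divisor's leading term divides it; move -3*x_2 to the remainder.
  remainder -1/10*x_2**2 - 3*x_2 ≠ 0; add k_3 = -1/10*x_2**2 - 3*x_2 to the basis.

The other S-polynomials (S(h_1,k_3), S(h_2,k_3)) all reduce to 0 modulo the current basis, so we have a Gröbner basis.
Inter-reduce: drop elements whose leading term is divisible by another's, tail-reduce, and make monic.
Reduced Gröbner basis: {x_2**2 + 30*x_2, x_1}.

These coincide, so the ideals are equal.
The choice of monomial ordering does not affect the verdict — as long as both bases are computed under the same ordering, their equality decides ideal equality.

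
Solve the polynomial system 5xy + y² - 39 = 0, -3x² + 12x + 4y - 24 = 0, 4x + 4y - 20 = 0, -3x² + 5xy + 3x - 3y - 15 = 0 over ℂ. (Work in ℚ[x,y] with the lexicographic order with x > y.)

Compute a lex Gröbner basis by Buchberger's algorithm.
f_1 = 5xy + y² - 39, LT = xy.
f_2 = -3x² + 12x + 4y - 24, LT = x².
f_3 = 4x + 4y - 20, LT = x.
f_4 = -3x² + 5xy + 3x - 3y - 15, LT = x².

S(f_1,f_2): lcm = x²y. S = ⅕xy² + 4xy - 39/5x + 4/3y² - 8y.
  leading term xy²: subtract (1/25y)·f_1 from ⅕xy² + 4xy - 39/5x + 4/3y² - 8y → 4xy - 39/5x - 1/25y³ + 4/3y² - 161/25y
  leading term xy: subtract (⅘)·f_1 from 4xy - 39/5x - 1/25y³ + 4/3y² - 161/25y → -39/5x - 1/25y³ + 8/15y² - 161/25y + 156/5
  leading term x: subtract (-39/20)·f_3 from -39/5x - 1/25y³ + 8/15y² - 161/25y + 156/5 → -1/25y³ + 8/15y² + 34/25y - 39/5
  leading term y³: no divisor's leading term divides it; move -1/25y³ to the remainder.
  leading term y²: no divisor's leading term divides it; move 8/15y² to the remainder.
  leading term y: no divisor's leading term divides it; move 34/25y to the remainder.
  leading term 1: no divisor's leading term divides it; move -39/5 to the remainder.
  remainder -1/25y³ + 8/15y² + 34/25y - 39/5 ≠ 0; add h_5 = -1/25y³ + 8/15y² + 34/25y - 39/5 to the basis.

S(f_1,f_3): lcm = xy. S = -⅘y² + 5y - 39/5.
  leading term y²: no divisor's leading term divides it; move -⅘y² to the remainder.
  leading term y: no divisor's leading term divides it; move 5y to the remainder.
  leading term 1: no divisor's leading term divides it; move -39/5 to the remainder.
  remainder -⅘y² + 5y - 39/5 ≠ 0; add h_6 = -⅘y² + 5y - 39/5 to the basis.

S(f_1,f_4): lcm = x²y. S = 28/15xy² + xy - 39/5x - y² - 5y.
  leading term xy²: subtract (28/75y)·f_1 from 28/15xy² + xy - 39/5x - y² - 5y → xy - 39/5x - 28/75y³ - y² + 239/25y
  leading term xy: subtract (⅕)·f_1 from xy - 39/5x - 28/75y³ - y² + 239/25y → -39/5x - 28/75y³ - 6/5y² + 239/25y + 39/5
  leading term x: subtract (-39/20)·f_3 from -39/5x - 28/75y³ - 6/5y² + 239/25y + 39/5 → -28/75y³ - 6/5y² + 434/25y - 156/5
  leading term y³: subtract (28/3)·h_5 from -28/75y³ - 6/5y² + 434/25y - 156/5 → -278/45y² + 14/3y + 208/5
  leading term y²: subtract (139/18)·h_6 from -278/45y² + 14/3y + 208/5 → -611/18y + 611/6
  leading term y: no divisor's leading term divides it; move -611/18y to the remainder.
  leading term 1: no divisor's leading term divides it; move 611/6 to the remainder.
  remainder -611/18y + 611/6 ≠ 0; add h_7 = -611/18y + 611/6 to the basis.

The other S-polynomials (S(f_2,f_3), S(f_2,f_4), S(f_3,f_4), S(f_1,h_5), S(f_2,h_5), S(f_3,h_5), S(f_4,h_5), S(f_1,h_6), S(f_2,h_6), S(f_3,h_6), S(f_4,h_6), S(h_5,h_6), S(f_1,h_7), S(f_2,h_7), S(f_3,h_7), S(f_4,h_7), S(h_5,h_7), S(h_6,h_7)) all reduce to 0 modulo the current basis, so we have a Gröbner basis.
Inter-reduce: drop elements whose leading term is divisible by another's, tail-reduce, and make monic.
Reduced Gröbner basis: {x - 2, y - 3}.

The lex basis is triangular: the last element involves only y. Solving y - 3 = 0 gives y ∈ {3}; substituting each value into the earlier elements determines the remaining variables.
  y = 3: the earlier basis element becomes x - 2 = 0, giving x = 2 — point (2, 3).
Each listed point satisfies every original equation (direct substitution).

{(2, 3)}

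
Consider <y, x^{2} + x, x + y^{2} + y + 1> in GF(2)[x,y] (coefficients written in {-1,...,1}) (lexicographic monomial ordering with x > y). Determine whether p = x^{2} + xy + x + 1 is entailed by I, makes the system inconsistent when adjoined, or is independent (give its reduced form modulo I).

First compute the reduced Gröbner basis of I by Buchberger's algorithm.
f_1 = y, LT = y.
f_2 = x^{2} + x, LT = x^{2}.
f_3 = x + y^{2} + y + 1, LT = x.

S(f_1,f_2): leading monomials are coprime, so the S-polynomial reduces to 0 (Buchberger's first criterion).
S(f_1,f_3): leading monomials are coprime, so the S-polynomial reduces to 0 (Buchberger's first criterion).
S(f_2,f_3): lcm = x^{2}. S = xy^{2} + xy.
  leading term xy^{2}: subtract (xy)·f_1 from xy^{2} + xy → xy
  leading term xy: subtract (x)·f_1 from xy → 0
  remainder 0.

Every S-polynomial of the final basis reduces to 0, so we have a Gröbner basis.
Inter-reduce: drop elements whose leading term is divisible by another's, tail-reduce, and make monic.
Reduced Gröbner basis: {x + 1, y}.
Label its elements g_1 = x + 1, g_2 = y.

Reduce p = x^{2} + xy + x + 1 modulo G:
  leading term x^{2}: subtract (x)·g_1 from x^{2} + xy + x + 1 → xy + 1
  leading term xy: subtract (y)·g_1 from xy + 1 → y + 1
  leading term y: subtract (1)·g_2 from y + 1 → 1
  leading term 1: no divisor's leading term divides it; move 1 to the remainder.
  normal form = 1.
The normal form is nonzero, so p ∉ I. Since p minus its normal form lies in I, I + (p) = I + (r) where r = 1; decide whether this ideal is the whole ring.
Here r = 1 is a nonzero constant, hence a unit: 1 ∈ I + (p), the Gröbner basis of I + (p) is {1}, and the enlarged system has no common solution — adjoining p is inconsistent.

The remainder on division by a Gröbner basis is unique — it is the normal form.

Adjoining x^{2} + xy + x + 1 makes the ideal the whole ring: the system is inconsistent.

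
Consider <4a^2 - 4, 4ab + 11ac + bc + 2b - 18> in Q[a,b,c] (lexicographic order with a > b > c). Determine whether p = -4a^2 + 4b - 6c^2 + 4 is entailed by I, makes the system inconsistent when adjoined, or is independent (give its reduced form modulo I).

-4a^2 + 4b - 6c^2 + 4 is independent of I; its normal form modulo I is 4b - 6c^2.

First compute the reduced Gröbner basis of I by Buchberger's algorithm.
f_1 = 4a^2 - 4, LT = a^2.
f_2 = 4ab + 11ac + bc + 2b - 18, LT = ab.

S(f_1,f_2): lcm = a^2b. S = -11/4a^2c - 1/4abc - 1/2ab + 9/2a - b.
  reduce S modulo (f_1, f_2):
  remainder 11/16ac^2 + 11/8ac + 9/2a + 1/16bc^2 + 1/4bc - 3/4b - 31/8c - 9/4 ≠ 0; add h_3 = 11/16ac^2 + 11/8ac + 9/2a + 1/16bc^2 + 1/4bc - 3/4b - 31/8c - 9/4 to the basis.

S(f_2,h_3): lcm = abc^2. S = -2abc - 72/11ab + 11/4ac^3 - 1/11b^2c^2 - 4/11b^2c + 12/11b^2 + 1/4bc^3 + 1/2bc^2 + 62/11bc + 36/11b - 9/2c^2.
  reduce S modulo (f_1, f_2, h_3):
  remainder -1/11b^2c^2 - 4/11b^2c + 12/11b^2 + 124/11bc + 72/11b + 11c^2 - 324/11 ≠ 0; add h_4 = -1/11b^2c^2 - 4/11b^2c + 12/11b^2 + 124/11bc + 72/11b + 11c^2 - 324/11 to the basis.

The other S-polynomials (S(f_1,h_3), S(f_1,h_4), S(f_2,h_4), S(h_3,h_4)) all reduce to 0 modulo the current basis, so we have a Gröbner basis.
Inter-reduce: drop elements whose leading term is divisible by another's, tail-reduce, and make monic.
Reduced Gröbner basis: {a^2 - 1, ab + 11/4ac + 1/4bc + 1/2b - 9/2, ac^2 + 2ac + 72/11a + 1/11bc^2 + 4/11bc - 12/11b - 62/11c - 36/11, b^2c^2 + 4b^2c - 12b^2 - 124bc - 72b - 121c^2 + 324}.
Label its elements g_1 = a^2 - 1, g_2 = ab + 11/4ac + 1/4bc + 1/2b - 9/2, g_3 = ac^2 + 2ac + 72/11a + 1/11bc^2 + 4/11bc - 12/11b - 62/11c - 36/11, g_4 = b^2c^2 + 4b^2c - 12b^2 - 124bc - 72b - 121c^2 + 324.

Reduce p = -4a^2 + 4b - 6c^2 + 4 modulo G:
  leading term a^2: subtract (-4)·g_1 from -4a^2 + 4b - 6c^2 + 4 → 4b - 6c^2
  leading term b: no divisor's leading term divides it; move 4b to the remainder.
  leading term c^2: no divisor's leading term divides it; move -6c^2 to the remainder.
  normal form = 4b - 6c^2.
The normal form is nonzero, so p ∉ I. Since p minus its normal form lies in I, I + (p) = I + (r) where r = 4b - 6c^2; decide whether this ideal is the whole ring.
Run Buchberger on G together with r (pairs among the g_i already reduce to 0 since G is a Gröbner basis):
g_1 = a^2 - 1, LT = a^2.
g_2 = ab + 11/4ac + 1/4bc + 1/2b - 9/2, LT = ab.
g_3 = ac^2 + 2ac + 72/11a + 1/11bc^2 + 4/11bc - 12/11b - 62/11c - 36/11, LT = ac^2.
g_4 = b^2c^2 + 4b^2c - 12b^2 - 124bc - 72b - 121c^2 + 324, LT = b^2c^2.
r = 4b - 6c^2, LT = b.

S(g_2,r): lcm = ab. S = 3/2ac^2 + 11/4ac + 1/4bc + 1/2b - 9/2.
  reduce S modulo (g_1, g_2, g_3, g_4, r):
  remainder -1/4ac - 108/11a - 9/44c^4 - 39/88c^3 + 141/44c^2 + 93/11c + 9/22 ≠ 0; add m_6 = -1/4ac - 108/11a - 9/44c^4 - 39/88c^3 + 141/44c^2 + 93/11c + 9/22 to the basis.

S(g_4,r): lcm = b^2c^2. S = 4b^2c - 12b^2 + 3/2bc^4 - 124bc - 72b - 121c^2 + 324.
  reduce S modulo (g_1, g_2, g_3, g_4, r, m_6):
  remainder 9/4c^6 + 9c^5 - 27c^4 - 186c^3 - 229c^2 + 324 ≠ 0; add m_7 = 9/4c^6 + 9c^5 - 27c^4 - 186c^3 - 229c^2 + 324 to the basis.

S(g_1,m_6): lcm = a^2c. S = -432/11a^2 - 9/11ac^4 - 39/22ac^3 + 141/11ac^2 + 372/11ac + 18/11a - c.
  reduce S modulo (g_1, g_2, g_3, g_4, r, m_6, m_7):
  remainder -44478/1331a + 9/484c^5 - 873/1331c^4 - 2403/1331c^3 + 13479/1331c^2 + 38251/1331c + 1944/1331 ≠ 0; add m_8 = -44478/1331a + 9/484c^5 - 873/1331c^4 - 2403/1331c^3 + 13479/1331c^2 + 38251/1331c + 1944/1331 to the basis.

The other S-polynomials (S(g_1,g_2), S(g_1,g_3), S(g_1,g_4), S(g_1,r), S(g_2,g_3), S(g_2,g_4), S(g_3,g_4), S(g_3,r), S(g_2,m_6), S(g_3,m_6), S(g_4,m_6), S(r,m_6), S(g_1,m_7), S(g_2,m_7), S(g_3,m_7), S(g_4,m_7), S(r,m_7), S(m_6,m_7), S(g_1,m_8), S(g_2,m_8), S(g_3,m_8), S(g_4,m_8), S(r,m_8), S(m_6,m_8), S(m_7,m_8)) all reduce to 0 modulo the current basis, so we have a Gröbner basis.
Inter-reduce: drop elements whose leading term is divisible by another's, tail-reduce, and make monic.
Reduced Gröbner basis: {a - 11/19768c^5 + 97/4942c^4 + 267/4942c^3 - 4493/14826c^2 - 38251/44478c - 108/2471, b - 3/2c^2, c^6 + 4c^5 - 12c^4 - 248/3c^3 - 916/9c^2 + 144}.
The reduced Gröbner basis of I + (p) is {a - 11/19768c^5 + 97/4942c^4 + 267/4942c^3 - 4493/14826c^2 - 38251/44478c - 108/2471, b - 3/2c^2, c^6 + 4c^5 - 12c^4 - 248/3c^3 - 916/9c^2 + 144} ≠ {1}, a proper ideal, so the enlarged system stays consistent: p is independent of I, with normal form 4b - 6c^2.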